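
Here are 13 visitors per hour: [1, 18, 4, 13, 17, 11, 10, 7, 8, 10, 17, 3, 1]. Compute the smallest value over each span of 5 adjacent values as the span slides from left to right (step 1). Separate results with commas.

(1, 18, 4, 13, 17) → min 1
(18, 4, 13, 17, 11) → min 4
(4, 13, 17, 11, 10) → min 4
(13, 17, 11, 10, 7) → min 7
(17, 11, 10, 7, 8) → min 7
(11, 10, 7, 8, 10) → min 7
(10, 7, 8, 10, 17) → min 7
(7, 8, 10, 17, 3) → min 3
(8, 10, 17, 3, 1) → min 1

1, 4, 4, 7, 7, 7, 7, 3, 1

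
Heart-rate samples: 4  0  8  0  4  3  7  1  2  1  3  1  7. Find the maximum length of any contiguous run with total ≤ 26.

[4] sum 4 len 1
[4, 0] sum 4 len 2
[4, 0, 8] sum 12 len 3
[4, 0, 8, 0] sum 12 len 4
[4, 0, 8, 0, 4] sum 16 len 5
[4, 0, 8, 0, 4, 3] sum 19 len 6
[4, 0, 8, 0, 4, 3, 7] sum 26 len 7
[0, 8, 0, 4, 3, 7, 1] sum 23 len 7
[0, 8, 0, 4, 3, 7, 1, 2] sum 25 len 8
[0, 8, 0, 4, 3, 7, 1, 2, 1] sum 26 len 9
[0, 4, 3, 7, 1, 2, 1, 3] sum 21 len 8
[0, 4, 3, 7, 1, 2, 1, 3, 1] sum 22 len 9
[3, 7, 1, 2, 1, 3, 1, 7] sum 25 len 8
Longest length seen: 9.

9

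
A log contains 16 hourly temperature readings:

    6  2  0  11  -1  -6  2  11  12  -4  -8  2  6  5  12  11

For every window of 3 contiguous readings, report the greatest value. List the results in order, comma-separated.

6 2 0 → max 6
2 0 11 → max 11
0 11 -1 → max 11
11 -1 -6 → max 11
-1 -6 2 → max 2
-6 2 11 → max 11
2 11 12 → max 12
11 12 -4 → max 12
12 -4 -8 → max 12
-4 -8 2 → max 2
-8 2 6 → max 6
2 6 5 → max 6
6 5 12 → max 12
5 12 11 → max 12

6, 11, 11, 11, 2, 11, 12, 12, 12, 2, 6, 6, 12, 12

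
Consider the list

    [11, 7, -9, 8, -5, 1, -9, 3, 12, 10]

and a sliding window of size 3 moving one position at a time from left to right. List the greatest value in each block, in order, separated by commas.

Sliding a size-3 window across the 10 values:
[11, 7, -9] → max 11
[7, -9, 8] → max 8
[-9, 8, -5] → max 8
[8, -5, 1] → max 8
[-5, 1, -9] → max 1
[1, -9, 3] → max 3
[-9, 3, 12] → max 12
[3, 12, 10] → max 12

11, 8, 8, 8, 1, 3, 12, 12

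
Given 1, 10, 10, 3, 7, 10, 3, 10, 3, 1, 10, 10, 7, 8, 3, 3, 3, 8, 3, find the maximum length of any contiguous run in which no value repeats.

4

[1] len 1
[1, 10] len 2
[10] len 1
[10, 3] len 2
[10, 3, 7] len 3
[3, 7, 10] len 3
[7, 10, 3] len 3
[3, 10] len 2
[10, 3] len 2
[10, 3, 1] len 3
[3, 1, 10] len 3
[10] len 1
[10, 7] len 2
[10, 7, 8] len 3
[10, 7, 8, 3] len 4
[3] len 1
[3] len 1
[3, 8] len 2
[8, 3] len 2
Longest all-distinct length: 4.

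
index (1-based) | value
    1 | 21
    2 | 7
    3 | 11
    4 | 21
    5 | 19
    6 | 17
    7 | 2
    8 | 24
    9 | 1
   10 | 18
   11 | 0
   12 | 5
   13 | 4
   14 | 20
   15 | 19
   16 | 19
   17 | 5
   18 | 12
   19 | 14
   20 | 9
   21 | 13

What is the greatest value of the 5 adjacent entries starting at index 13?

Elements at indices 13..17: 4, 20, 19, 19, 5
max(4, 20, 19, 19, 5) = 20

20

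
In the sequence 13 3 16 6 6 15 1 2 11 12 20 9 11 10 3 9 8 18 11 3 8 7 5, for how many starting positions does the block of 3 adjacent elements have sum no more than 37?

(13, 3, 16) → sum 32  ≤ 37 ✓
(3, 16, 6) → sum 25  ≤ 37 ✓
(16, 6, 6) → sum 28  ≤ 37 ✓
(6, 6, 15) → sum 27  ≤ 37 ✓
(6, 15, 1) → sum 22  ≤ 37 ✓
(15, 1, 2) → sum 18  ≤ 37 ✓
(1, 2, 11) → sum 14  ≤ 37 ✓
(2, 11, 12) → sum 25  ≤ 37 ✓
(11, 12, 20) → sum 43
(12, 20, 9) → sum 41
(20, 9, 11) → sum 40
(9, 11, 10) → sum 30  ≤ 37 ✓
(11, 10, 3) → sum 24  ≤ 37 ✓
(10, 3, 9) → sum 22  ≤ 37 ✓
(3, 9, 8) → sum 20  ≤ 37 ✓
(9, 8, 18) → sum 35  ≤ 37 ✓
(8, 18, 11) → sum 37  ≤ 37 ✓
(18, 11, 3) → sum 32  ≤ 37 ✓
(11, 3, 8) → sum 22  ≤ 37 ✓
(3, 8, 7) → sum 18  ≤ 37 ✓
(8, 7, 5) → sum 20  ≤ 37 ✓
18 windows satisfy the condition.

18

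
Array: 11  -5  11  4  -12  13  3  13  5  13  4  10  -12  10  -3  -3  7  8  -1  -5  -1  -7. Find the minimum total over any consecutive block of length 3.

-13

Each size-3 window and its sum:
[11, -5, 11] → sum 17
[-5, 11, 4] → sum 10
[11, 4, -12] → sum 3
[4, -12, 13] → sum 5
[-12, 13, 3] → sum 4
[13, 3, 13] → sum 29
[3, 13, 5] → sum 21
[13, 5, 13] → sum 31
[5, 13, 4] → sum 22
[13, 4, 10] → sum 27
[4, 10, -12] → sum 2
[10, -12, 10] → sum 8
[-12, 10, -3] → sum -5
[10, -3, -3] → sum 4
[-3, -3, 7] → sum 1
[-3, 7, 8] → sum 12
[7, 8, -1] → sum 14
[8, -1, -5] → sum 2
[-1, -5, -1] → sum -7
[-5, -1, -7] → sum -13
Minimum of these is -13.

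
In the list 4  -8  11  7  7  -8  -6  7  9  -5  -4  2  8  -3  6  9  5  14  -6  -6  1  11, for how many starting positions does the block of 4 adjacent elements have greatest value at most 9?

11

4 -8 11 7 → max 11
-8 11 7 7 → max 11
11 7 7 -8 → max 11
7 7 -8 -6 → max 7  ≤ 9 ✓
7 -8 -6 7 → max 7  ≤ 9 ✓
-8 -6 7 9 → max 9  ≤ 9 ✓
-6 7 9 -5 → max 9  ≤ 9 ✓
7 9 -5 -4 → max 9  ≤ 9 ✓
9 -5 -4 2 → max 9  ≤ 9 ✓
-5 -4 2 8 → max 8  ≤ 9 ✓
-4 2 8 -3 → max 8  ≤ 9 ✓
2 8 -3 6 → max 8  ≤ 9 ✓
8 -3 6 9 → max 9  ≤ 9 ✓
-3 6 9 5 → max 9  ≤ 9 ✓
6 9 5 14 → max 14
9 5 14 -6 → max 14
5 14 -6 -6 → max 14
14 -6 -6 1 → max 14
-6 -6 1 11 → max 11
11 windows satisfy the condition.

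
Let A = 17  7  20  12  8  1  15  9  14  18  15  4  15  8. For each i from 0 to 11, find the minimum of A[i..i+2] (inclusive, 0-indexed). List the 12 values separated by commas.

7, 7, 8, 1, 1, 1, 9, 9, 14, 4, 4, 4

17 7 20 → min 7
7 20 12 → min 7
20 12 8 → min 8
12 8 1 → min 1
8 1 15 → min 1
1 15 9 → min 1
15 9 14 → min 9
9 14 18 → min 9
14 18 15 → min 14
18 15 4 → min 4
15 4 15 → min 4
4 15 8 → min 4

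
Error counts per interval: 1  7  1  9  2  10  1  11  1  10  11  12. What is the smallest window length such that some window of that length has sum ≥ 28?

3

Extend right; whenever the sum reaches 28, record the length and shrink from the left:
add 1: running sum 1 < 28
add 7: running sum 8 < 28
add 1: running sum 9 < 28
add 9: running sum 18 < 28
add 2: running sum 20 < 28
add 10: shortest ending here [7, 1, 9, 2, 10] sum 29, len 5
add 1: shortest ending here [7, 1, 9, 2, 10, 1] sum 30, len 6
add 11: shortest ending here [9, 2, 10, 1, 11] sum 33, len 5
add 1: shortest ending here [9, 2, 10, 1, 11, 1] sum 34, len 6
add 10: shortest ending here [10, 1, 11, 1, 10] sum 33, len 5
add 11: shortest ending here [11, 1, 10, 11] sum 33, len 4
add 12: shortest ending here [10, 11, 12] sum 33, len 3
Shortest qualifying length: 3.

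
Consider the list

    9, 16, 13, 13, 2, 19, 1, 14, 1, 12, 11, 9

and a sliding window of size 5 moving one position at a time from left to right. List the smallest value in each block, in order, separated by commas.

2, 2, 1, 1, 1, 1, 1, 1

[9, 16, 13, 13, 2] → min 2
[16, 13, 13, 2, 19] → min 2
[13, 13, 2, 19, 1] → min 1
[13, 2, 19, 1, 14] → min 1
[2, 19, 1, 14, 1] → min 1
[19, 1, 14, 1, 12] → min 1
[1, 14, 1, 12, 11] → min 1
[14, 1, 12, 11, 9] → min 1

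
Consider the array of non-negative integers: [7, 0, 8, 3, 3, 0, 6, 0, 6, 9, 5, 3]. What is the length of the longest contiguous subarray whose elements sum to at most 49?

11

→ 7: sum 7, len 1
→ 0: sum 7, len 2
→ 8: sum 15, len 3
→ 3: sum 18, len 4
→ 3: sum 21, len 5
→ 0: sum 21, len 6
→ 6: sum 27, len 7
→ 0: sum 27, len 8
→ 6: sum 33, len 9
→ 9: sum 42, len 10
→ 5: sum 47, len 11
→ 3 (dropped 7): sum 43, len 11
Longest length seen: 11.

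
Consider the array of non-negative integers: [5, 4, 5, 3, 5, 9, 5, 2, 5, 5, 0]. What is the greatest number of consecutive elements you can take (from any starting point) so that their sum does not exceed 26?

6

add 5: [5] sum 5, len 1
add 4: [5, 4] sum 9, len 2
add 5: [5, 4, 5] sum 14, len 3
add 3: [5, 4, 5, 3] sum 17, len 4
add 5: [5, 4, 5, 3, 5] sum 22, len 5
add 9: [4, 5, 3, 5, 9] sum 26, len 5
add 5: [3, 5, 9, 5] sum 22, len 4
add 2: [3, 5, 9, 5, 2] sum 24, len 5
add 5: [5, 9, 5, 2, 5] sum 26, len 5
add 5: [9, 5, 2, 5, 5] sum 26, len 5
add 0: [9, 5, 2, 5, 5, 0] sum 26, len 6
Longest length seen: 6.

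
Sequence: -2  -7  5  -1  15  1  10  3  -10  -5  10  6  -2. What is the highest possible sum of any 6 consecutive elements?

33

(-2, -7, 5, -1, 15, 1) → sum 11
(-7, 5, -1, 15, 1, 10) → sum 23
(5, -1, 15, 1, 10, 3) → sum 33
(-1, 15, 1, 10, 3, -10) → sum 18
(15, 1, 10, 3, -10, -5) → sum 14
(1, 10, 3, -10, -5, 10) → sum 9
(10, 3, -10, -5, 10, 6) → sum 14
(3, -10, -5, 10, 6, -2) → sum 2
Highest of these is 33.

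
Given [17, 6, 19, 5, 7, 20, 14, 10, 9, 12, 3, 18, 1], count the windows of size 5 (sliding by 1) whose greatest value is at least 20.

5

17 6 19 5 7 → max 19
6 19 5 7 20 → max 20  ≥ 20 ✓
19 5 7 20 14 → max 20  ≥ 20 ✓
5 7 20 14 10 → max 20  ≥ 20 ✓
7 20 14 10 9 → max 20  ≥ 20 ✓
20 14 10 9 12 → max 20  ≥ 20 ✓
14 10 9 12 3 → max 14
10 9 12 3 18 → max 18
9 12 3 18 1 → max 18
5 windows satisfy the condition.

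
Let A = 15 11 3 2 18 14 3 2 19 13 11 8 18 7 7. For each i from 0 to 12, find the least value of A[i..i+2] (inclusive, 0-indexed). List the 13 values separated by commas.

3, 2, 2, 2, 3, 2, 2, 2, 11, 8, 8, 7, 7

Sliding a size-3 window across the 15 values:
[15, 11, 3] → min 3
[11, 3, 2] → min 2
[3, 2, 18] → min 2
[2, 18, 14] → min 2
[18, 14, 3] → min 3
[14, 3, 2] → min 2
[3, 2, 19] → min 2
[2, 19, 13] → min 2
[19, 13, 11] → min 11
[13, 11, 8] → min 8
[11, 8, 18] → min 8
[8, 18, 7] → min 7
[18, 7, 7] → min 7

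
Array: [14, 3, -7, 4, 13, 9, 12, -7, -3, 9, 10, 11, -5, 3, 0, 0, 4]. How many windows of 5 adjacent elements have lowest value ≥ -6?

5

(14, 3, -7, 4, 13) → min -7
(3, -7, 4, 13, 9) → min -7
(-7, 4, 13, 9, 12) → min -7
(4, 13, 9, 12, -7) → min -7
(13, 9, 12, -7, -3) → min -7
(9, 12, -7, -3, 9) → min -7
(12, -7, -3, 9, 10) → min -7
(-7, -3, 9, 10, 11) → min -7
(-3, 9, 10, 11, -5) → min -5  ≥ -6 ✓
(9, 10, 11, -5, 3) → min -5  ≥ -6 ✓
(10, 11, -5, 3, 0) → min -5  ≥ -6 ✓
(11, -5, 3, 0, 0) → min -5  ≥ -6 ✓
(-5, 3, 0, 0, 4) → min -5  ≥ -6 ✓
5 windows satisfy the condition.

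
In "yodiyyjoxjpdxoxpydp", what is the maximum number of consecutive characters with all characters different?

5

[y] len 1
[y, o] len 2
[y, o, d] len 3
[y, o, d, i] len 4
[o, d, i, y] len 4
[y] len 1
[y, j] len 2
[y, j, o] len 3
[y, j, o, x] len 4
[o, x, j] len 3
[o, x, j, p] len 4
[o, x, j, p, d] len 5
[j, p, d, x] len 4
[j, p, d, x, o] len 5
[o, x] len 2
[o, x, p] len 3
[o, x, p, y] len 4
[o, x, p, y, d] len 5
[y, d, p] len 3
Longest all-distinct length: 5.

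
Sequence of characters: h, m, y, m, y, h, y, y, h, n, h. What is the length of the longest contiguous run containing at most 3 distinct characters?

9

add h: window [h] (1 distinct), len 1
add m: window [h, m] (2 distinct), len 2
add y: window [h, m, y] (3 distinct), len 3
add m: window [h, m, y, m] (3 distinct), len 4
add y: window [h, m, y, m, y] (3 distinct), len 5
add h: window [h, m, y, m, y, h] (3 distinct), len 6
add y: window [h, m, y, m, y, h, y] (3 distinct), len 7
add y: window [h, m, y, m, y, h, y, y] (3 distinct), len 8
add h: window [h, m, y, m, y, h, y, y, h] (3 distinct), len 9
add n: window [y, h, y, y, h, n] (3 distinct), len 6
add h: window [y, h, y, y, h, n, h] (3 distinct), len 7
Longest length with ≤3 distinct: 9.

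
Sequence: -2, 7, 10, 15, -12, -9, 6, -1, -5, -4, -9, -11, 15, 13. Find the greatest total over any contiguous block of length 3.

(-2, 7, 10) → sum 15
(7, 10, 15) → sum 32
(10, 15, -12) → sum 13
(15, -12, -9) → sum -6
(-12, -9, 6) → sum -15
(-9, 6, -1) → sum -4
(6, -1, -5) → sum 0
(-1, -5, -4) → sum -10
(-5, -4, -9) → sum -18
(-4, -9, -11) → sum -24
(-9, -11, 15) → sum -5
(-11, 15, 13) → sum 17
Greatest of these is 32.

32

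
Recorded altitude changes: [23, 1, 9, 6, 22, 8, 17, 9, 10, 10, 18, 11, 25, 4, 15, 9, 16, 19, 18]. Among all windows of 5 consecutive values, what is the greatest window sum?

77

(23, 1, 9, 6, 22) → sum 61
(1, 9, 6, 22, 8) → sum 46
(9, 6, 22, 8, 17) → sum 62
(6, 22, 8, 17, 9) → sum 62
(22, 8, 17, 9, 10) → sum 66
(8, 17, 9, 10, 10) → sum 54
(17, 9, 10, 10, 18) → sum 64
(9, 10, 10, 18, 11) → sum 58
(10, 10, 18, 11, 25) → sum 74
(10, 18, 11, 25, 4) → sum 68
(18, 11, 25, 4, 15) → sum 73
(11, 25, 4, 15, 9) → sum 64
(25, 4, 15, 9, 16) → sum 69
(4, 15, 9, 16, 19) → sum 63
(15, 9, 16, 19, 18) → sum 77
Greatest of these is 77.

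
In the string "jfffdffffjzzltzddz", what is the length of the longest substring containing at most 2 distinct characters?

[j] 1 distinct, len 1
[j, f] 2 distinct, len 2
[j, f, f] 2 distinct, len 3
[j, f, f, f] 2 distinct, len 4
[f, f, f, d] 2 distinct, len 4
[f, f, f, d, f] 2 distinct, len 5
[f, f, f, d, f, f] 2 distinct, len 6
[f, f, f, d, f, f, f] 2 distinct, len 7
[f, f, f, d, f, f, f, f] 2 distinct, len 8
[f, f, f, f, j] 2 distinct, len 5
[j, z] 2 distinct, len 2
[j, z, z] 2 distinct, len 3
[z, z, l] 2 distinct, len 3
[l, t] 2 distinct, len 2
[t, z] 2 distinct, len 2
[z, d] 2 distinct, len 2
[z, d, d] 2 distinct, len 3
[z, d, d, z] 2 distinct, len 4
Longest length with ≤2 distinct: 8.

8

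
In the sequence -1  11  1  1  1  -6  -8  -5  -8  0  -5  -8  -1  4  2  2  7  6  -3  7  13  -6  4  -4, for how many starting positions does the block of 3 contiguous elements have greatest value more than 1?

(-1, 11, 1) → max 11  > 1 ✓
(11, 1, 1) → max 11  > 1 ✓
(1, 1, 1) → max 1
(1, 1, -6) → max 1
(1, -6, -8) → max 1
(-6, -8, -5) → max -5
(-8, -5, -8) → max -5
(-5, -8, 0) → max 0
(-8, 0, -5) → max 0
(0, -5, -8) → max 0
(-5, -8, -1) → max -1
(-8, -1, 4) → max 4  > 1 ✓
(-1, 4, 2) → max 4  > 1 ✓
(4, 2, 2) → max 4  > 1 ✓
(2, 2, 7) → max 7  > 1 ✓
(2, 7, 6) → max 7  > 1 ✓
(7, 6, -3) → max 7  > 1 ✓
(6, -3, 7) → max 7  > 1 ✓
(-3, 7, 13) → max 13  > 1 ✓
(7, 13, -6) → max 13  > 1 ✓
(13, -6, 4) → max 13  > 1 ✓
(-6, 4, -4) → max 4  > 1 ✓
13 windows satisfy the condition.

13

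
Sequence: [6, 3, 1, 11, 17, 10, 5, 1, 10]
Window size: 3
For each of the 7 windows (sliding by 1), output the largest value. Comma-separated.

6, 11, 17, 17, 17, 10, 10

Sliding a size-3 window across the 9 values:
(6, 3, 1) → max 6
(3, 1, 11) → max 11
(1, 11, 17) → max 17
(11, 17, 10) → max 17
(17, 10, 5) → max 17
(10, 5, 1) → max 10
(5, 1, 10) → max 10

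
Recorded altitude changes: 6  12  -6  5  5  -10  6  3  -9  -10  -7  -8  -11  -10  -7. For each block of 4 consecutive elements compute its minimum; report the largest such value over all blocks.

-6

[6, 12, -6, 5] → min -6
[12, -6, 5, 5] → min -6
[-6, 5, 5, -10] → min -10
[5, 5, -10, 6] → min -10
[5, -10, 6, 3] → min -10
[-10, 6, 3, -9] → min -10
[6, 3, -9, -10] → min -10
[3, -9, -10, -7] → min -10
[-9, -10, -7, -8] → min -10
[-10, -7, -8, -11] → min -11
[-7, -8, -11, -10] → min -11
[-8, -11, -10, -7] → min -11
Largest of these is -6.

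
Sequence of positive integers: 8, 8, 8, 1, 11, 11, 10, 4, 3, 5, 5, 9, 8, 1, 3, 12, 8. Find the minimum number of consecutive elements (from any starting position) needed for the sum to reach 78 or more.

add 8: running sum 8 < 78
add 8: running sum 16 < 78
add 8: running sum 24 < 78
add 1: running sum 25 < 78
add 11: running sum 36 < 78
add 11: running sum 47 < 78
add 10: running sum 57 < 78
add 4: running sum 61 < 78
add 3: running sum 64 < 78
add 5: running sum 69 < 78
add 5: running sum 74 < 78
end 11: [8, 8, 8, 1, 11, 11, 10, 4, 3, 5, 5, 9] sum 83, len 12
end 12: [8, 8, 1, 11, 11, 10, 4, 3, 5, 5, 9, 8] sum 83, len 12
end 13: [8, 8, 1, 11, 11, 10, 4, 3, 5, 5, 9, 8, 1] sum 84, len 13
end 14: [8, 1, 11, 11, 10, 4, 3, 5, 5, 9, 8, 1, 3] sum 79, len 13
end 15: [11, 11, 10, 4, 3, 5, 5, 9, 8, 1, 3, 12] sum 82, len 12
end 16: [11, 10, 4, 3, 5, 5, 9, 8, 1, 3, 12, 8] sum 79, len 12
Shortest qualifying length: 12.

12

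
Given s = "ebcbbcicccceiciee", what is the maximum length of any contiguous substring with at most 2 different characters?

add e: window [e] (1 distinct), len 1
add b: window [e, b] (2 distinct), len 2
add c: window [b, c] (2 distinct), len 2
add b: window [b, c, b] (2 distinct), len 3
add b: window [b, c, b, b] (2 distinct), len 4
add c: window [b, c, b, b, c] (2 distinct), len 5
add i: window [c, i] (2 distinct), len 2
add c: window [c, i, c] (2 distinct), len 3
add c: window [c, i, c, c] (2 distinct), len 4
add c: window [c, i, c, c, c] (2 distinct), len 5
add c: window [c, i, c, c, c, c] (2 distinct), len 6
add e: window [c, c, c, c, e] (2 distinct), len 5
add i: window [e, i] (2 distinct), len 2
add c: window [i, c] (2 distinct), len 2
add i: window [i, c, i] (2 distinct), len 3
add e: window [i, e] (2 distinct), len 2
add e: window [i, e, e] (2 distinct), len 3
Longest length with ≤2 distinct: 6.

6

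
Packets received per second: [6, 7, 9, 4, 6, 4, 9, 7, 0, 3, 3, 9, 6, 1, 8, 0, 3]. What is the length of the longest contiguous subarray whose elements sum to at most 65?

14

→ 6: sum 6, len 1
→ 7: sum 13, len 2
→ 9: sum 22, len 3
→ 4: sum 26, len 4
→ 6: sum 32, len 5
→ 4: sum 36, len 6
→ 9: sum 45, len 7
→ 7: sum 52, len 8
→ 0: sum 52, len 9
→ 3: sum 55, len 10
→ 3: sum 58, len 11
→ 9 (dropped 6): sum 61, len 11
→ 6 (dropped 7): sum 60, len 11
→ 1: sum 61, len 12
→ 8 (dropped 9): sum 60, len 12
→ 0: sum 60, len 13
→ 3: sum 63, len 14
Longest length seen: 14.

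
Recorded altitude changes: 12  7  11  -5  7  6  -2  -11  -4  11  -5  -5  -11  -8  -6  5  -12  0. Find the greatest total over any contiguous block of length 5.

32

12 7 11 -5 7 → sum 32
7 11 -5 7 6 → sum 26
11 -5 7 6 -2 → sum 17
-5 7 6 -2 -11 → sum -5
7 6 -2 -11 -4 → sum -4
6 -2 -11 -4 11 → sum 0
-2 -11 -4 11 -5 → sum -11
-11 -4 11 -5 -5 → sum -14
-4 11 -5 -5 -11 → sum -14
11 -5 -5 -11 -8 → sum -18
-5 -5 -11 -8 -6 → sum -35
-5 -11 -8 -6 5 → sum -25
-11 -8 -6 5 -12 → sum -32
-8 -6 5 -12 0 → sum -21
Greatest of these is 32.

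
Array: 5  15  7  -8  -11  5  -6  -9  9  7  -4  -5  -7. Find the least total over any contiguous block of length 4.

[5, 15, 7, -8] → sum 19
[15, 7, -8, -11] → sum 3
[7, -8, -11, 5] → sum -7
[-8, -11, 5, -6] → sum -20
[-11, 5, -6, -9] → sum -21
[5, -6, -9, 9] → sum -1
[-6, -9, 9, 7] → sum 1
[-9, 9, 7, -4] → sum 3
[9, 7, -4, -5] → sum 7
[7, -4, -5, -7] → sum -9
Least of these is -21.

-21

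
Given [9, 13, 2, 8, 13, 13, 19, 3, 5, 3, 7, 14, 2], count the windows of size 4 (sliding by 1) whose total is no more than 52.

9

(9, 13, 2, 8) → sum 32  ≤ 52 ✓
(13, 2, 8, 13) → sum 36  ≤ 52 ✓
(2, 8, 13, 13) → sum 36  ≤ 52 ✓
(8, 13, 13, 19) → sum 53
(13, 13, 19, 3) → sum 48  ≤ 52 ✓
(13, 19, 3, 5) → sum 40  ≤ 52 ✓
(19, 3, 5, 3) → sum 30  ≤ 52 ✓
(3, 5, 3, 7) → sum 18  ≤ 52 ✓
(5, 3, 7, 14) → sum 29  ≤ 52 ✓
(3, 7, 14, 2) → sum 26  ≤ 52 ✓
9 windows satisfy the condition.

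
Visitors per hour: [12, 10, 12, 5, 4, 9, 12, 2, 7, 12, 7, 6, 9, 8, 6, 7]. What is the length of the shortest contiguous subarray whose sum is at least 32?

3

Extend right; whenever the sum reaches 32, record the length and shrink from the left:
add 12: running sum 12 < 32
add 10: running sum 22 < 32
end 2: [12, 10, 12] sum 34, len 3
end 3: [12, 10, 12, 5] sum 39, len 4
end 4: [12, 10, 12, 5, 4] sum 43, len 5
end 5: [10, 12, 5, 4, 9] sum 40, len 5
end 6: [12, 5, 4, 9, 12] sum 42, len 5
end 7: [5, 4, 9, 12, 2] sum 32, len 5
end 8: [4, 9, 12, 2, 7] sum 34, len 5
end 9: [12, 2, 7, 12] sum 33, len 4
end 10: [12, 2, 7, 12, 7] sum 40, len 5
end 11: [7, 12, 7, 6] sum 32, len 4
end 12: [12, 7, 6, 9] sum 34, len 4
end 13: [12, 7, 6, 9, 8] sum 42, len 5
end 14: [7, 6, 9, 8, 6] sum 36, len 5
end 15: [6, 9, 8, 6, 7] sum 36, len 5
Shortest qualifying length: 3.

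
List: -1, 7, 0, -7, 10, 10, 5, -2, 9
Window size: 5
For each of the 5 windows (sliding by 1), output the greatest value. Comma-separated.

(-1, 7, 0, -7, 10) → max 10
(7, 0, -7, 10, 10) → max 10
(0, -7, 10, 10, 5) → max 10
(-7, 10, 10, 5, -2) → max 10
(10, 10, 5, -2, 9) → max 10

10, 10, 10, 10, 10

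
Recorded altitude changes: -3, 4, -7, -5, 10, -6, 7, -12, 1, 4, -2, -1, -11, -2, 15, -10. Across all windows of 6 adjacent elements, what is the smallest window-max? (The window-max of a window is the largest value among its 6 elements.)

4

(-3, 4, -7, -5, 10, -6) → max 10
(4, -7, -5, 10, -6, 7) → max 10
(-7, -5, 10, -6, 7, -12) → max 10
(-5, 10, -6, 7, -12, 1) → max 10
(10, -6, 7, -12, 1, 4) → max 10
(-6, 7, -12, 1, 4, -2) → max 7
(7, -12, 1, 4, -2, -1) → max 7
(-12, 1, 4, -2, -1, -11) → max 4
(1, 4, -2, -1, -11, -2) → max 4
(4, -2, -1, -11, -2, 15) → max 15
(-2, -1, -11, -2, 15, -10) → max 15
Smallest of these is 4.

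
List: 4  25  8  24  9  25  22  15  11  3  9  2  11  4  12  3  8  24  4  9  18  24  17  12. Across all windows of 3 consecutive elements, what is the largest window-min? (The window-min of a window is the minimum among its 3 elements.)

[4, 25, 8] → min 4
[25, 8, 24] → min 8
[8, 24, 9] → min 8
[24, 9, 25] → min 9
[9, 25, 22] → min 9
[25, 22, 15] → min 15
[22, 15, 11] → min 11
[15, 11, 3] → min 3
[11, 3, 9] → min 3
[3, 9, 2] → min 2
[9, 2, 11] → min 2
[2, 11, 4] → min 2
[11, 4, 12] → min 4
[4, 12, 3] → min 3
[12, 3, 8] → min 3
[3, 8, 24] → min 3
[8, 24, 4] → min 4
[24, 4, 9] → min 4
[4, 9, 18] → min 4
[9, 18, 24] → min 9
[18, 24, 17] → min 17
[24, 17, 12] → min 12
Largest of these is 17.

17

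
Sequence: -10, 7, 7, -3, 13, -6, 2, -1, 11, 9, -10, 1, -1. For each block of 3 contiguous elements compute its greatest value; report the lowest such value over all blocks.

1

(-10, 7, 7) → max 7
(7, 7, -3) → max 7
(7, -3, 13) → max 13
(-3, 13, -6) → max 13
(13, -6, 2) → max 13
(-6, 2, -1) → max 2
(2, -1, 11) → max 11
(-1, 11, 9) → max 11
(11, 9, -10) → max 11
(9, -10, 1) → max 9
(-10, 1, -1) → max 1
Lowest of these is 1.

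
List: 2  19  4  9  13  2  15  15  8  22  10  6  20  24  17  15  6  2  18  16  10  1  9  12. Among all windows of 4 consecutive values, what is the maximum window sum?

Window sums for each of the 21 positions:
2 19 4 9 → sum 34
19 4 9 13 → sum 45
4 9 13 2 → sum 28
9 13 2 15 → sum 39
13 2 15 15 → sum 45
2 15 15 8 → sum 40
15 15 8 22 → sum 60
15 8 22 10 → sum 55
8 22 10 6 → sum 46
22 10 6 20 → sum 58
10 6 20 24 → sum 60
6 20 24 17 → sum 67
20 24 17 15 → sum 76
24 17 15 6 → sum 62
17 15 6 2 → sum 40
15 6 2 18 → sum 41
6 2 18 16 → sum 42
2 18 16 10 → sum 46
18 16 10 1 → sum 45
16 10 1 9 → sum 36
10 1 9 12 → sum 32
Maximum of these is 76.

76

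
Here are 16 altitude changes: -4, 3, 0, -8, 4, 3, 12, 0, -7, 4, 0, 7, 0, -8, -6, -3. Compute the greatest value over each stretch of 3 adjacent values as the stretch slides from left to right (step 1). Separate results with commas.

3, 3, 4, 4, 12, 12, 12, 4, 4, 7, 7, 7, 0, -3

(-4, 3, 0) → max 3
(3, 0, -8) → max 3
(0, -8, 4) → max 4
(-8, 4, 3) → max 4
(4, 3, 12) → max 12
(3, 12, 0) → max 12
(12, 0, -7) → max 12
(0, -7, 4) → max 4
(-7, 4, 0) → max 4
(4, 0, 7) → max 7
(0, 7, 0) → max 7
(7, 0, -8) → max 7
(0, -8, -6) → max 0
(-8, -6, -3) → max -3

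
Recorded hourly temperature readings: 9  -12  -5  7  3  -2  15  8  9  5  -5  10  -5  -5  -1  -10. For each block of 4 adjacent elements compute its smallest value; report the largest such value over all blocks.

[9, -12, -5, 7] → min -12
[-12, -5, 7, 3] → min -12
[-5, 7, 3, -2] → min -5
[7, 3, -2, 15] → min -2
[3, -2, 15, 8] → min -2
[-2, 15, 8, 9] → min -2
[15, 8, 9, 5] → min 5
[8, 9, 5, -5] → min -5
[9, 5, -5, 10] → min -5
[5, -5, 10, -5] → min -5
[-5, 10, -5, -5] → min -5
[10, -5, -5, -1] → min -5
[-5, -5, -1, -10] → min -10
Largest of these is 5.

5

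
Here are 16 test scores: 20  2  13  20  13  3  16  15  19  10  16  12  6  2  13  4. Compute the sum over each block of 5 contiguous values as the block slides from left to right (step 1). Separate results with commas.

68, 51, 65, 67, 66, 63, 76, 72, 63, 46, 49, 37

Sliding a size-5 window across the 16 values:
[20, 2, 13, 20, 13] → sum 68
[2, 13, 20, 13, 3] → sum 51
[13, 20, 13, 3, 16] → sum 65
[20, 13, 3, 16, 15] → sum 67
[13, 3, 16, 15, 19] → sum 66
[3, 16, 15, 19, 10] → sum 63
[16, 15, 19, 10, 16] → sum 76
[15, 19, 10, 16, 12] → sum 72
[19, 10, 16, 12, 6] → sum 63
[10, 16, 12, 6, 2] → sum 46
[16, 12, 6, 2, 13] → sum 49
[12, 6, 2, 13, 4] → sum 37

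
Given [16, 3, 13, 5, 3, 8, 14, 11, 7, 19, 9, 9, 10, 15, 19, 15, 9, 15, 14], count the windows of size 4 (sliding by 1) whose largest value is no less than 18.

8

16 3 13 5 → max 16
3 13 5 3 → max 13
13 5 3 8 → max 13
5 3 8 14 → max 14
3 8 14 11 → max 14
8 14 11 7 → max 14
14 11 7 19 → max 19  ≥ 18 ✓
11 7 19 9 → max 19  ≥ 18 ✓
7 19 9 9 → max 19  ≥ 18 ✓
19 9 9 10 → max 19  ≥ 18 ✓
9 9 10 15 → max 15
9 10 15 19 → max 19  ≥ 18 ✓
10 15 19 15 → max 19  ≥ 18 ✓
15 19 15 9 → max 19  ≥ 18 ✓
19 15 9 15 → max 19  ≥ 18 ✓
15 9 15 14 → max 15
8 windows satisfy the condition.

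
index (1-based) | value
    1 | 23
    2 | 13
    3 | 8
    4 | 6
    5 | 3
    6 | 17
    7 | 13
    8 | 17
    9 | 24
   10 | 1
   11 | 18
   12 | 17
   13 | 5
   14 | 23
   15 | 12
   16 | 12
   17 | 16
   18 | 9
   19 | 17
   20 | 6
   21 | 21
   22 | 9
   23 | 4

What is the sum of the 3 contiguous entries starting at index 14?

47

Elements at indices 14..16: 23, 12, 12
sum(23, 12, 12) = 47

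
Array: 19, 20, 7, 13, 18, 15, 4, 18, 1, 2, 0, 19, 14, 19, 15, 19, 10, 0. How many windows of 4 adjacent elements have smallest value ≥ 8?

19 20 7 13 → min 7
20 7 13 18 → min 7
7 13 18 15 → min 7
13 18 15 4 → min 4
18 15 4 18 → min 4
15 4 18 1 → min 1
4 18 1 2 → min 1
18 1 2 0 → min 0
1 2 0 19 → min 0
2 0 19 14 → min 0
0 19 14 19 → min 0
19 14 19 15 → min 14  ≥ 8 ✓
14 19 15 19 → min 14  ≥ 8 ✓
19 15 19 10 → min 10  ≥ 8 ✓
15 19 10 0 → min 0
3 windows satisfy the condition.

3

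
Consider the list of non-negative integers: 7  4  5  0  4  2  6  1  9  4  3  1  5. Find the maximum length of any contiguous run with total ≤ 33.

Extend to the right; shrink from the left whenever the sum exceeds 33:
→ 7: sum 7, len 1
→ 4: sum 11, len 2
→ 5: sum 16, len 3
→ 0: sum 16, len 4
→ 4: sum 20, len 5
→ 2: sum 22, len 6
→ 6: sum 28, len 7
→ 1: sum 29, len 8
→ 9 (dropped 7): sum 31, len 8
→ 4 (dropped 4): sum 31, len 8
→ 3 (dropped 5): sum 29, len 8
→ 1: sum 30, len 9
→ 5 (dropped 0, 4): sum 31, len 8
Longest length seen: 9.

9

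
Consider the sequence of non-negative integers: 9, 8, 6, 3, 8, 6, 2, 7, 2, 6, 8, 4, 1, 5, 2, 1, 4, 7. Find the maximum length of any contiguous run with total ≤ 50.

12

[9] sum 9 len 1
[9, 8] sum 17 len 2
[9, 8, 6] sum 23 len 3
[9, 8, 6, 3] sum 26 len 4
[9, 8, 6, 3, 8] sum 34 len 5
[9, 8, 6, 3, 8, 6] sum 40 len 6
[9, 8, 6, 3, 8, 6, 2] sum 42 len 7
[9, 8, 6, 3, 8, 6, 2, 7] sum 49 len 8
[8, 6, 3, 8, 6, 2, 7, 2] sum 42 len 8
[8, 6, 3, 8, 6, 2, 7, 2, 6] sum 48 len 9
[6, 3, 8, 6, 2, 7, 2, 6, 8] sum 48 len 9
[3, 8, 6, 2, 7, 2, 6, 8, 4] sum 46 len 9
[3, 8, 6, 2, 7, 2, 6, 8, 4, 1] sum 47 len 10
[8, 6, 2, 7, 2, 6, 8, 4, 1, 5] sum 49 len 10
[6, 2, 7, 2, 6, 8, 4, 1, 5, 2] sum 43 len 10
[6, 2, 7, 2, 6, 8, 4, 1, 5, 2, 1] sum 44 len 11
[6, 2, 7, 2, 6, 8, 4, 1, 5, 2, 1, 4] sum 48 len 12
[2, 7, 2, 6, 8, 4, 1, 5, 2, 1, 4, 7] sum 49 len 12
Longest length seen: 12.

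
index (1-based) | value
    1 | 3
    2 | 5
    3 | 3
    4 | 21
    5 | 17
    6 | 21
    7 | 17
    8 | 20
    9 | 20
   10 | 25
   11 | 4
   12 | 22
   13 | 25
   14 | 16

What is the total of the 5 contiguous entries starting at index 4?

Elements at indices 4..8: 21, 17, 21, 17, 20
sum(21, 17, 21, 17, 20) = 96

96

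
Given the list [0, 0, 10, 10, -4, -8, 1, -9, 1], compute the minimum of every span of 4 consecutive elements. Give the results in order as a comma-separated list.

0 0 10 10 → min 0
0 10 10 -4 → min -4
10 10 -4 -8 → min -8
10 -4 -8 1 → min -8
-4 -8 1 -9 → min -9
-8 1 -9 1 → min -9

0, -4, -8, -8, -9, -9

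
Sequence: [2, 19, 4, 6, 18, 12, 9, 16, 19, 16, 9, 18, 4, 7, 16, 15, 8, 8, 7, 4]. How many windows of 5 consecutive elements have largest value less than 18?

4

(2, 19, 4, 6, 18) → max 19
(19, 4, 6, 18, 12) → max 19
(4, 6, 18, 12, 9) → max 18
(6, 18, 12, 9, 16) → max 18
(18, 12, 9, 16, 19) → max 19
(12, 9, 16, 19, 16) → max 19
(9, 16, 19, 16, 9) → max 19
(16, 19, 16, 9, 18) → max 19
(19, 16, 9, 18, 4) → max 19
(16, 9, 18, 4, 7) → max 18
(9, 18, 4, 7, 16) → max 18
(18, 4, 7, 16, 15) → max 18
(4, 7, 16, 15, 8) → max 16  < 18 ✓
(7, 16, 15, 8, 8) → max 16  < 18 ✓
(16, 15, 8, 8, 7) → max 16  < 18 ✓
(15, 8, 8, 7, 4) → max 15  < 18 ✓
4 windows satisfy the condition.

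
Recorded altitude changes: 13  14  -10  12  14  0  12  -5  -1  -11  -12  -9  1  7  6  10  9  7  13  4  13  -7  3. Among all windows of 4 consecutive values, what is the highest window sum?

[13, 14, -10, 12] → sum 29
[14, -10, 12, 14] → sum 30
[-10, 12, 14, 0] → sum 16
[12, 14, 0, 12] → sum 38
[14, 0, 12, -5] → sum 21
[0, 12, -5, -1] → sum 6
[12, -5, -1, -11] → sum -5
[-5, -1, -11, -12] → sum -29
[-1, -11, -12, -9] → sum -33
[-11, -12, -9, 1] → sum -31
[-12, -9, 1, 7] → sum -13
[-9, 1, 7, 6] → sum 5
[1, 7, 6, 10] → sum 24
[7, 6, 10, 9] → sum 32
[6, 10, 9, 7] → sum 32
[10, 9, 7, 13] → sum 39
[9, 7, 13, 4] → sum 33
[7, 13, 4, 13] → sum 37
[13, 4, 13, -7] → sum 23
[4, 13, -7, 3] → sum 13
Highest of these is 39.

39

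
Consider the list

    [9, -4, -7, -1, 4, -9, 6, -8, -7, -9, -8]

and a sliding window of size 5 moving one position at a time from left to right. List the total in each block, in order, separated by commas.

9 -4 -7 -1 4 → sum 1
-4 -7 -1 4 -9 → sum -17
-7 -1 4 -9 6 → sum -7
-1 4 -9 6 -8 → sum -8
4 -9 6 -8 -7 → sum -14
-9 6 -8 -7 -9 → sum -27
6 -8 -7 -9 -8 → sum -26

1, -17, -7, -8, -14, -27, -26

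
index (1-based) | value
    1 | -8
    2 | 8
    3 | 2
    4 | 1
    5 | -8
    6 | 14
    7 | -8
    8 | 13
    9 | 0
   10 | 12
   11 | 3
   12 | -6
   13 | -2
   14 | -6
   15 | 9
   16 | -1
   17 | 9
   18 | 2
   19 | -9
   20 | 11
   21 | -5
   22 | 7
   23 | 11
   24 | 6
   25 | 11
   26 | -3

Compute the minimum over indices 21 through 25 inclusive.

-5

Elements at indices 21..25: -5, 7, 11, 6, 11
min(-5, 7, 11, 6, 11) = -5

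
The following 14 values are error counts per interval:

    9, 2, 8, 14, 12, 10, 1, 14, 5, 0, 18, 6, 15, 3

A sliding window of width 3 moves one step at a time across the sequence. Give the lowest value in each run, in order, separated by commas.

2, 2, 8, 10, 1, 1, 1, 0, 0, 0, 6, 3

(9, 2, 8) → min 2
(2, 8, 14) → min 2
(8, 14, 12) → min 8
(14, 12, 10) → min 10
(12, 10, 1) → min 1
(10, 1, 14) → min 1
(1, 14, 5) → min 1
(14, 5, 0) → min 0
(5, 0, 18) → min 0
(0, 18, 6) → min 0
(18, 6, 15) → min 6
(6, 15, 3) → min 3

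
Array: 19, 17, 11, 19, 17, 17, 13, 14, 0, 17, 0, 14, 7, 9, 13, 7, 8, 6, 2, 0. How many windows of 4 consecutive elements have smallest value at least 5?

9

(19, 17, 11, 19) → min 11  ≥ 5 ✓
(17, 11, 19, 17) → min 11  ≥ 5 ✓
(11, 19, 17, 17) → min 11  ≥ 5 ✓
(19, 17, 17, 13) → min 13  ≥ 5 ✓
(17, 17, 13, 14) → min 13  ≥ 5 ✓
(17, 13, 14, 0) → min 0
(13, 14, 0, 17) → min 0
(14, 0, 17, 0) → min 0
(0, 17, 0, 14) → min 0
(17, 0, 14, 7) → min 0
(0, 14, 7, 9) → min 0
(14, 7, 9, 13) → min 7  ≥ 5 ✓
(7, 9, 13, 7) → min 7  ≥ 5 ✓
(9, 13, 7, 8) → min 7  ≥ 5 ✓
(13, 7, 8, 6) → min 6  ≥ 5 ✓
(7, 8, 6, 2) → min 2
(8, 6, 2, 0) → min 0
9 windows satisfy the condition.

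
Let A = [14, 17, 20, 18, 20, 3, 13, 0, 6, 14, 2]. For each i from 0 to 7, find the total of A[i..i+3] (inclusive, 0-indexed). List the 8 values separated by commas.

69, 75, 61, 54, 36, 22, 33, 22

(14, 17, 20, 18) → sum 69
(17, 20, 18, 20) → sum 75
(20, 18, 20, 3) → sum 61
(18, 20, 3, 13) → sum 54
(20, 3, 13, 0) → sum 36
(3, 13, 0, 6) → sum 22
(13, 0, 6, 14) → sum 33
(0, 6, 14, 2) → sum 22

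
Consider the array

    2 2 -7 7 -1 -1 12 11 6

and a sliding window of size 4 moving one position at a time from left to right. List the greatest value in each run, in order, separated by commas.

2 2 -7 7 → max 7
2 -7 7 -1 → max 7
-7 7 -1 -1 → max 7
7 -1 -1 12 → max 12
-1 -1 12 11 → max 12
-1 12 11 6 → max 12

7, 7, 7, 12, 12, 12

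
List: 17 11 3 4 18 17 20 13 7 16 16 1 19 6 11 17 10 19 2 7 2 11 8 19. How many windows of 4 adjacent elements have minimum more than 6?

17 11 3 4 → min 3
11 3 4 18 → min 3
3 4 18 17 → min 3
4 18 17 20 → min 4
18 17 20 13 → min 13  > 6 ✓
17 20 13 7 → min 7  > 6 ✓
20 13 7 16 → min 7  > 6 ✓
13 7 16 16 → min 7  > 6 ✓
7 16 16 1 → min 1
16 16 1 19 → min 1
16 1 19 6 → min 1
1 19 6 11 → min 1
19 6 11 17 → min 6
6 11 17 10 → min 6
11 17 10 19 → min 10  > 6 ✓
17 10 19 2 → min 2
10 19 2 7 → min 2
19 2 7 2 → min 2
2 7 2 11 → min 2
7 2 11 8 → min 2
2 11 8 19 → min 2
5 windows satisfy the condition.

5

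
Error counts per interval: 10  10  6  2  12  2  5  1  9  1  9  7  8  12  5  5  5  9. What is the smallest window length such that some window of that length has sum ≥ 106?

add 10: running sum 10 < 106
add 10: running sum 20 < 106
add 6: running sum 26 < 106
add 2: running sum 28 < 106
add 12: running sum 40 < 106
add 2: running sum 42 < 106
add 5: running sum 47 < 106
add 1: running sum 48 < 106
add 9: running sum 57 < 106
add 1: running sum 58 < 106
add 9: running sum 67 < 106
add 7: running sum 74 < 106
add 8: running sum 82 < 106
add 12: running sum 94 < 106
add 5: running sum 99 < 106
add 5: running sum 104 < 106
add 5: shortest ending here [10, 10, 6, 2, 12, 2, 5, 1, 9, 1, 9, 7, 8, 12, 5, 5, 5] sum 109, len 17
add 9: shortest ending here [10, 6, 2, 12, 2, 5, 1, 9, 1, 9, 7, 8, 12, 5, 5, 5, 9] sum 108, len 17
Shortest qualifying length: 17.

17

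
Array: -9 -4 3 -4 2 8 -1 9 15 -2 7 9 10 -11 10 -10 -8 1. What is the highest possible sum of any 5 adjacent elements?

(-9, -4, 3, -4, 2) → sum -12
(-4, 3, -4, 2, 8) → sum 5
(3, -4, 2, 8, -1) → sum 8
(-4, 2, 8, -1, 9) → sum 14
(2, 8, -1, 9, 15) → sum 33
(8, -1, 9, 15, -2) → sum 29
(-1, 9, 15, -2, 7) → sum 28
(9, 15, -2, 7, 9) → sum 38
(15, -2, 7, 9, 10) → sum 39
(-2, 7, 9, 10, -11) → sum 13
(7, 9, 10, -11, 10) → sum 25
(9, 10, -11, 10, -10) → sum 8
(10, -11, 10, -10, -8) → sum -9
(-11, 10, -10, -8, 1) → sum -18
Highest of these is 39.

39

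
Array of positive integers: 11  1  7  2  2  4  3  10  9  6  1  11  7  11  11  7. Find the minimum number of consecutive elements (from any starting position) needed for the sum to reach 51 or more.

7

Extend right; whenever the sum reaches 51, record the length and shrink from the left:
add 11: running sum 11 < 51
add 1: running sum 12 < 51
add 7: running sum 19 < 51
add 2: running sum 21 < 51
add 2: running sum 23 < 51
add 4: running sum 27 < 51
add 3: running sum 30 < 51
add 10: running sum 40 < 51
add 9: running sum 49 < 51
end 9: [11, 1, 7, 2, 2, 4, 3, 10, 9, 6] sum 55, len 10
end 10: [11, 1, 7, 2, 2, 4, 3, 10, 9, 6, 1] sum 56, len 11
end 11: [7, 2, 2, 4, 3, 10, 9, 6, 1, 11] sum 55, len 10
end 12: [4, 3, 10, 9, 6, 1, 11, 7] sum 51, len 8
end 13: [10, 9, 6, 1, 11, 7, 11] sum 55, len 7
end 14: [9, 6, 1, 11, 7, 11, 11] sum 56, len 7
end 15: [6, 1, 11, 7, 11, 11, 7] sum 54, len 7
Shortest qualifying length: 7.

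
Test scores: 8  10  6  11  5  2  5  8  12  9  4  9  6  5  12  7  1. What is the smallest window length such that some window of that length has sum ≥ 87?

Extend right; whenever the sum reaches 87, record the length and shrink from the left:
add 8: running sum 8 < 87
add 10: running sum 18 < 87
add 6: running sum 24 < 87
add 11: running sum 35 < 87
add 5: running sum 40 < 87
add 2: running sum 42 < 87
add 5: running sum 47 < 87
add 8: running sum 55 < 87
add 12: running sum 67 < 87
add 9: running sum 76 < 87
add 4: running sum 80 < 87
add 9: shortest ending here [8, 10, 6, 11, 5, 2, 5, 8, 12, 9, 4, 9] sum 89, len 12
add 6: shortest ending here [10, 6, 11, 5, 2, 5, 8, 12, 9, 4, 9, 6] sum 87, len 12
add 5: shortest ending here [10, 6, 11, 5, 2, 5, 8, 12, 9, 4, 9, 6, 5] sum 92, len 13
add 12: shortest ending here [11, 5, 2, 5, 8, 12, 9, 4, 9, 6, 5, 12] sum 88, len 12
add 7: shortest ending here [11, 5, 2, 5, 8, 12, 9, 4, 9, 6, 5, 12, 7] sum 95, len 13
add 1: shortest ending here [11, 5, 2, 5, 8, 12, 9, 4, 9, 6, 5, 12, 7, 1] sum 96, len 14
Shortest qualifying length: 12.

12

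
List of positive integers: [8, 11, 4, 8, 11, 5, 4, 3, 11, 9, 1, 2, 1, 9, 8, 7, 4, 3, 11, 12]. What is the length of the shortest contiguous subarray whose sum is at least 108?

Extend right; whenever the sum reaches 108, record the length and shrink from the left:
add 8: running sum 8 < 108
add 11: running sum 19 < 108
add 4: running sum 23 < 108
add 8: running sum 31 < 108
add 11: running sum 42 < 108
add 5: running sum 47 < 108
add 4: running sum 51 < 108
add 3: running sum 54 < 108
add 11: running sum 65 < 108
add 9: running sum 74 < 108
add 1: running sum 75 < 108
add 2: running sum 77 < 108
add 1: running sum 78 < 108
add 9: running sum 87 < 108
add 8: running sum 95 < 108
add 7: running sum 102 < 108
add 4: running sum 106 < 108
add 3: shortest ending here [8, 11, 4, 8, 11, 5, 4, 3, 11, 9, 1, 2, 1, 9, 8, 7, 4, 3] sum 109, len 18
add 11: shortest ending here [11, 4, 8, 11, 5, 4, 3, 11, 9, 1, 2, 1, 9, 8, 7, 4, 3, 11] sum 112, len 18
add 12: shortest ending here [8, 11, 5, 4, 3, 11, 9, 1, 2, 1, 9, 8, 7, 4, 3, 11, 12] sum 109, len 17
Shortest qualifying length: 17.

17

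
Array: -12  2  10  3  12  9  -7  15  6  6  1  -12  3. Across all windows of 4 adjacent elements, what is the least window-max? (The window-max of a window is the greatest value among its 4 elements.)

6

[-12, 2, 10, 3] → max 10
[2, 10, 3, 12] → max 12
[10, 3, 12, 9] → max 12
[3, 12, 9, -7] → max 12
[12, 9, -7, 15] → max 15
[9, -7, 15, 6] → max 15
[-7, 15, 6, 6] → max 15
[15, 6, 6, 1] → max 15
[6, 6, 1, -12] → max 6
[6, 1, -12, 3] → max 6
Least of these is 6.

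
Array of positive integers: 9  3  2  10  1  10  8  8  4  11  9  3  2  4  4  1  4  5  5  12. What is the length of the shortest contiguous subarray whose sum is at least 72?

11

add 9: running sum 9 < 72
add 3: running sum 12 < 72
add 2: running sum 14 < 72
add 10: running sum 24 < 72
add 1: running sum 25 < 72
add 10: running sum 35 < 72
add 8: running sum 43 < 72
add 8: running sum 51 < 72
add 4: running sum 55 < 72
add 11: running sum 66 < 72
end 10: [9, 3, 2, 10, 1, 10, 8, 8, 4, 11, 9] sum 75, len 11
end 11: [9, 3, 2, 10, 1, 10, 8, 8, 4, 11, 9, 3] sum 78, len 12
end 12: [9, 3, 2, 10, 1, 10, 8, 8, 4, 11, 9, 3, 2] sum 80, len 13
end 13: [2, 10, 1, 10, 8, 8, 4, 11, 9, 3, 2, 4] sum 72, len 12
end 14: [10, 1, 10, 8, 8, 4, 11, 9, 3, 2, 4, 4] sum 74, len 12
end 15: [10, 1, 10, 8, 8, 4, 11, 9, 3, 2, 4, 4, 1] sum 75, len 13
end 16: [10, 1, 10, 8, 8, 4, 11, 9, 3, 2, 4, 4, 1, 4] sum 79, len 14
end 17: [10, 8, 8, 4, 11, 9, 3, 2, 4, 4, 1, 4, 5] sum 73, len 13
end 18: [10, 8, 8, 4, 11, 9, 3, 2, 4, 4, 1, 4, 5, 5] sum 78, len 14
end 19: [8, 4, 11, 9, 3, 2, 4, 4, 1, 4, 5, 5, 12] sum 72, len 13
Shortest qualifying length: 11.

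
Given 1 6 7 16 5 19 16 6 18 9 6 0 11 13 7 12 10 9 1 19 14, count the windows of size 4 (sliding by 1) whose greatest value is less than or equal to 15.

7

1 6 7 16 → max 16
6 7 16 5 → max 16
7 16 5 19 → max 19
16 5 19 16 → max 19
5 19 16 6 → max 19
19 16 6 18 → max 19
16 6 18 9 → max 18
6 18 9 6 → max 18
18 9 6 0 → max 18
9 6 0 11 → max 11  ≤ 15 ✓
6 0 11 13 → max 13  ≤ 15 ✓
0 11 13 7 → max 13  ≤ 15 ✓
11 13 7 12 → max 13  ≤ 15 ✓
13 7 12 10 → max 13  ≤ 15 ✓
7 12 10 9 → max 12  ≤ 15 ✓
12 10 9 1 → max 12  ≤ 15 ✓
10 9 1 19 → max 19
9 1 19 14 → max 19
7 windows satisfy the condition.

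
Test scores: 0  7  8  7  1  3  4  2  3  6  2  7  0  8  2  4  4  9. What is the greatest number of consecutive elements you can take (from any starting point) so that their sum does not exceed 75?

→ 0: sum 0, len 1
→ 7: sum 7, len 2
→ 8: sum 15, len 3
→ 7: sum 22, len 4
→ 1: sum 23, len 5
→ 3: sum 26, len 6
→ 4: sum 30, len 7
→ 2: sum 32, len 8
→ 3: sum 35, len 9
→ 6: sum 41, len 10
→ 2: sum 43, len 11
→ 7: sum 50, len 12
→ 0: sum 50, len 13
→ 8: sum 58, len 14
→ 2: sum 60, len 15
→ 4: sum 64, len 16
→ 4: sum 68, len 17
→ 9 (dropped 0, 7): sum 70, len 16
Longest length seen: 17.

17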